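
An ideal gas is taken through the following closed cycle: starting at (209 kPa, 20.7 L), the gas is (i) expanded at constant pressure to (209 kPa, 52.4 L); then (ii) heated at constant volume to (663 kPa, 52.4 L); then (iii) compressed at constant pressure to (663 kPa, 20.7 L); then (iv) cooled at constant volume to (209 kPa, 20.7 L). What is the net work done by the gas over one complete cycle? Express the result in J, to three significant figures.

Constant-volume legs do no work.
W(i) = (209)(52.4 − 20.7) = 6625 J; W(iii) = (663)(20.7 − 52.4) = -21017 J.
W_net = 6625 − 21017 = -14392 J (the counter-clockwise enclosed area).

W_net ≈ -14400 J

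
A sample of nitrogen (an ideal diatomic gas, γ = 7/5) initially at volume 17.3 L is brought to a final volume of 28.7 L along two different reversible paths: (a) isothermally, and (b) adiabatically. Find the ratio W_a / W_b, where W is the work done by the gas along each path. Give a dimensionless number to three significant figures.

Path (a) isothermal: W = P₁V₁ ln(V₂/V₁) → W_a/(P₁V₁) = 0.5062.
Path (b) adiabatic: W = P₁V₁(1 − (V₁/V₂)^(γ−1))/(γ−1) → W_b/(P₁V₁) = 0.4582.
W_a / W_b = 0.5062 / 0.4582 = 1.105.

W_a / W_b ≈ 1.10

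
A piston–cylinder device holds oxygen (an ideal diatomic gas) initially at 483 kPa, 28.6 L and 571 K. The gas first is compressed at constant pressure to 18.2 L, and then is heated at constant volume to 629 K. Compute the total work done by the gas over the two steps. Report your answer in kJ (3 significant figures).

Step 1 (isobaric): W = PΔV = (483 kPa)(18.2 − 28.6 L) = -5023 J.
Step 2 (isochoric): W = 0 (constant volume).
W_total = -5023 + 0 = -5023 J.

W_total ≈ -5.02 kJ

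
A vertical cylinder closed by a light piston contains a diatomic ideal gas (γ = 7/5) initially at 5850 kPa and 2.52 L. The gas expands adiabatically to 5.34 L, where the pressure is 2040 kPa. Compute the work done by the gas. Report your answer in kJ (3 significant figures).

Adiabatic: W = (P₁V₁ − P₂V₂)/(γ − 1) with γ = 7/5.
P₁V₁ = 14742 J, P₂V₂ = 10894 J.
W = (14742 − 10894) / 0.4 = 9621 J.

W ≈ 9.62 kJ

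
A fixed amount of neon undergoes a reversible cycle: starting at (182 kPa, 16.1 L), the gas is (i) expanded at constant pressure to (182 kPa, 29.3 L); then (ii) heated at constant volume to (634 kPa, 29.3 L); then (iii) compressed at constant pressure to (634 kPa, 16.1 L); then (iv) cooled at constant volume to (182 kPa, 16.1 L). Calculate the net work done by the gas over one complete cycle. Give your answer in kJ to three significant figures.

Constant-volume legs do no work.
W(i) = (182)(29.3 − 16.1) = 2402 J; W(iii) = (634)(16.1 − 29.3) = -8369 J.
W_net = 2402 − 8369 = -5966 J (the counter-clockwise enclosed area).

W_net ≈ -5.97 kJ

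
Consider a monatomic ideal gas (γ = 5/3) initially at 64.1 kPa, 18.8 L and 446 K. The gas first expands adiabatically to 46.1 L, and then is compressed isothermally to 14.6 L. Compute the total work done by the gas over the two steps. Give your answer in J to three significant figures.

W_total ≈ 51.6 J

Step 1 (adiabatic): W = (P₁V₁ − P₂V₂)/(γ−1) = (1205 − 662.7)/0.667 = 813.6 J.
After step 1: P = 14.38 kPa, V = 46.1 L, T = 245.3 K.
Step 2 (isothermal): W = P₁V₁ ln(V₂/V₁) = (662.7) ln(14.6/46.1) = -762 J.
W_total = 813.6 − 762 = 51.59 J.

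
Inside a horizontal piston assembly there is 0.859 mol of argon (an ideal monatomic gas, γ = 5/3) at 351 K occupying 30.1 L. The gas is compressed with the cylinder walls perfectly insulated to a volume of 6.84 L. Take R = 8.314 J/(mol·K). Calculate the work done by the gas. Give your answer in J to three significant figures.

W ≈ -6340 J

Adiabatic: TV^(γ−1) = const with γ = 5/3.
T₂ = T₁ (V₁/V₂)^(γ−1) = 351 × (30.1/6.84)^0.667 = 351 × 2.685 = 942.6 K.
W_by = nCᵥ(T₁ − T₂) = (0.859)(12.47)(351 − 942.6) = -6337 J.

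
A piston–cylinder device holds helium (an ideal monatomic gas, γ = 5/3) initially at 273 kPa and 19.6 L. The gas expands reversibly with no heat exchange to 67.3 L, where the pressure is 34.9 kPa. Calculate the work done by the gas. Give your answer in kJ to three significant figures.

W ≈ 4.50 kJ

Adiabatic: W = (P₁V₁ − P₂V₂)/(γ − 1) with γ = 5/3.
P₁V₁ = 5351 J, P₂V₂ = 2349 J.
W = (5351 − 2349) / 0.6667 = 4503 J.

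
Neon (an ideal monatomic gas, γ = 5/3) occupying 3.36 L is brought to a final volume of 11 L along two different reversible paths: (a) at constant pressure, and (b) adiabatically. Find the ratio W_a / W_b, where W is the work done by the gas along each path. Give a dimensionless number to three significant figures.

Path (a) isobaric: W = P₁(V₂ − V₁) → W_a/(P₁V₁) = 2.274.
Path (b) adiabatic: W = P₁V₁(1 − (V₁/V₂)^(γ−1))/(γ−1) → W_b/(P₁V₁) = 0.8197.
W_a / W_b = 2.274 / 0.8197 = 2.774.

W_a / W_b ≈ 2.77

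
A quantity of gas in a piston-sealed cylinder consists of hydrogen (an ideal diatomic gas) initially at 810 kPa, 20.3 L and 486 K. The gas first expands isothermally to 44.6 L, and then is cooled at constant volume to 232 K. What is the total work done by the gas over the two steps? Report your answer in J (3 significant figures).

Step 1 (isothermal): W = P₁V₁ ln(V₂/V₁) = (16443) ln(44.6/20.3) = 12942 J.
Step 2 (isochoric): W = 0 (constant volume).
W_total = 12942 + 0 = 12942 J.

W_total ≈ 12900 J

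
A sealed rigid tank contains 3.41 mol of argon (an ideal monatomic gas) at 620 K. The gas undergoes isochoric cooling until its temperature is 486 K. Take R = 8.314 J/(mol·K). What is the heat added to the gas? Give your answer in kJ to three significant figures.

Constant volume ⇒ W = 0, so Q = ΔU = nCᵥΔT with Cᵥ = 3R/2 = 12.47 J/(mol·K).
ΔU = (3.41)(12.47)(486 − 620) = -5698 J.

Q ≈ -5.70 kJ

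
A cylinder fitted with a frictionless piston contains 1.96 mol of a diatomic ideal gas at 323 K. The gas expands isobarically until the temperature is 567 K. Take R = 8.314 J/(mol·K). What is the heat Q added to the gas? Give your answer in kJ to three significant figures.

Q ≈ 13.9 kJ

Isobaric: W = nRΔT = (1.96)(8.314)(244) = 3976 J.
ΔU = nCᵥΔT with Cᵥ = 5R/2: ΔU = (1.96)(20.79)(244) = 9940 J.
Q = ΔU + W = 9940 + 3976 = 13916 J.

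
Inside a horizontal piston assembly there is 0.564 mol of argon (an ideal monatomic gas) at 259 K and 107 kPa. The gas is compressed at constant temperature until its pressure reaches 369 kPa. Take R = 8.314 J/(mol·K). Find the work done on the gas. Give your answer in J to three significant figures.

Isothermal process: W = nRT ln(V₂/V₁) = nRT ln(P₁/P₂).
W = (0.564)(8.314)(259) × ln(107/369)
  = 1214 × ln(0.29) = 1214 × -1.238
W_by_gas = -1503 J; work on gas = −W_by = 1503 J.

W ≈ 1500 J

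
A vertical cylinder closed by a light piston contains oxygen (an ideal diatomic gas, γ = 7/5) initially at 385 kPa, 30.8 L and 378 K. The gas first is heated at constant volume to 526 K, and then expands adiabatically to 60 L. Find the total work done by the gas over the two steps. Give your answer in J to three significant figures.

W_total ≈ 9660 J

Step 1 (isochoric): W = 0 (constant volume).
After step 1: P = 535.7 kPa (V unchanged).
Step 2 (adiabatic): W = (P₁V₁ − P₂V₂)/(γ−1) = (16501 − 12638)/0.4 = 9658 J.
W_total = 0 + 9658 = 9658 J.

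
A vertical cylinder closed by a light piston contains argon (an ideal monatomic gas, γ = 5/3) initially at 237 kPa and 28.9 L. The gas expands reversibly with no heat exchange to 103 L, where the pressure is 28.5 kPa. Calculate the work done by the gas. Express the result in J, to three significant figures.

Adiabatic: W = (P₁V₁ − P₂V₂)/(γ − 1) with γ = 5/3.
P₁V₁ = 6849 J, P₂V₂ = 2936 J.
W = (6849 − 2936) / 0.6667 = 5871 J.

W ≈ 5870 J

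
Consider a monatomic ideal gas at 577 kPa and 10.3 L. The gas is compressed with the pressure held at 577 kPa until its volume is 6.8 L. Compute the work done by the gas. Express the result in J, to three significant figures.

W ≈ -2020 J

Isobaric: W = P ΔV.
W = (577 kPa)(6.8 − 10.3 L) = (577)(-3.5) = -2020 J.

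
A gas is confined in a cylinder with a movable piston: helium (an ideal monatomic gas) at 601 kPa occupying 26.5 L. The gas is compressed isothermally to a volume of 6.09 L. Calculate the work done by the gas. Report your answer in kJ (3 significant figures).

W ≈ -23.4 kJ

Isothermal: W = nRT ln(V₂/V₁) = P₁V₁ ln(V₂/V₁).
P₁V₁ = (601 kPa)(26.5 L) = 15926 J.
W = 15926 × ln(6.09/26.5) = 15926 × -1.47
W_by_gas = -23420 J.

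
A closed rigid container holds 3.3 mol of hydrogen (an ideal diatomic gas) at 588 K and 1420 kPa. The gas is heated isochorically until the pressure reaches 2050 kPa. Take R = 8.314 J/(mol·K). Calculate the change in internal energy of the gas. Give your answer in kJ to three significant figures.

Constant volume ⇒ W = 0, so Q = ΔU = nCᵥΔT with Cᵥ = 5R/2 = 20.79 J/(mol·K).
At constant V, T₂/T₁ = P₂/P₁ ⇒ ΔT = T₁(P₂/P₁ − 1) = 588·(2050/1420 − 1) = 260.9 K.
ΔU = (3.3)(20.79)(260.9) = 17893 J.

ΔU ≈ 17.9 kJ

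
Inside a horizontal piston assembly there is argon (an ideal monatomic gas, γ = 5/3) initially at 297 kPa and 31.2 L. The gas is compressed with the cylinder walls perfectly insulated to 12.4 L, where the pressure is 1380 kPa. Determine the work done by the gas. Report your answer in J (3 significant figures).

Adiabatic: W = (P₁V₁ − P₂V₂)/(γ − 1) with γ = 5/3.
P₁V₁ = 9266 J, P₂V₂ = 17112 J.
W = (9266 − 17112) / 0.6667 = -11768 J.

W ≈ -11800 J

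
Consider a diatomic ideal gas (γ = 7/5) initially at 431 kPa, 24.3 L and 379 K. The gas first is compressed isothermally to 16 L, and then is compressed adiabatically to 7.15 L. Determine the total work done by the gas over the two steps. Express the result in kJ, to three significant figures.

W_total ≈ -14.3 kJ

Step 1 (isothermal): W = P₁V₁ ln(V₂/V₁) = (10473) ln(16/24.3) = -4377 J.
After step 1: P = 654.6 kPa, V = 16 L, T = 379 K.
Step 2 (adiabatic): W = (P₁V₁ − P₂V₂)/(γ−1) = (10473 − 14455)/0.4 = -9954 J.
W_total = -4377 − 9954 = -14330 J.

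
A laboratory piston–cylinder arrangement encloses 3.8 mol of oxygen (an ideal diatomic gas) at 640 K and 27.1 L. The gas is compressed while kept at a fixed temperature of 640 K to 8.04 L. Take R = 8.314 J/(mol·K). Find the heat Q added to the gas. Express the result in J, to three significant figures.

Q ≈ -24600 J

Isothermal ⇒ ΔU = 0, so Q = W = nRT ln(V₂/V₁).
Q = (3.8)(8.314)(640) ln(8.04/27.1) = 20220 × -1.215 = -24569 J.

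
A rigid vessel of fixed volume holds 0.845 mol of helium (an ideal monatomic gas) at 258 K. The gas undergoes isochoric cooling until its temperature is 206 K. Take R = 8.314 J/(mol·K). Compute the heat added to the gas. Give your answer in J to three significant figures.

Q ≈ -548 J

Constant volume ⇒ W = 0, so Q = ΔU = nCᵥΔT with Cᵥ = 3R/2 = 12.47 J/(mol·K).
ΔU = (0.845)(12.47)(206 − 258) = -548 J.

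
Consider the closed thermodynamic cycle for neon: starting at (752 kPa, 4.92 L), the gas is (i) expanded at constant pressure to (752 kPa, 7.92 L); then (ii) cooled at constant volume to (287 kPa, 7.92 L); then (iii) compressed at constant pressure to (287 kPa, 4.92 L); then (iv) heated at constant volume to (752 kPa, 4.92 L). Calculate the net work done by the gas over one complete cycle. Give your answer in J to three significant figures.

W_net ≈ 1400 J

Constant-volume legs do no work.
W(i) = (752)(7.92 − 4.92) = 2256 J; W(iii) = (287)(4.92 − 7.92) = -861 J.
W_net = 2256 − 861 = 1395 J (the clockwise enclosed area).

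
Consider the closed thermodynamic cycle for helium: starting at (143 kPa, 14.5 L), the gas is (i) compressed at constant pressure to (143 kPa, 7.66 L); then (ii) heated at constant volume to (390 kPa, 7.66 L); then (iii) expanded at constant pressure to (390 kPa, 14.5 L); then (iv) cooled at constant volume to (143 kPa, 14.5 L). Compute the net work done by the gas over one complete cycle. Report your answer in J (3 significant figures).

Constant-volume legs do no work.
W(i) = (143)(7.66 − 14.5) = -978.1 J; W(iii) = (390)(14.5 − 7.66) = 2668 J.
W_net = -978.1 + 2668 = 1689 J (the clockwise enclosed area).

W_net ≈ 1690 J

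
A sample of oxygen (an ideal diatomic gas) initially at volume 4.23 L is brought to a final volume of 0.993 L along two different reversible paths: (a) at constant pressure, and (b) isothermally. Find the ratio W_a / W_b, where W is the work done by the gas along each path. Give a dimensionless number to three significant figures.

Path (a) isobaric: W = P₁(V₂ − V₁) → W_a/(P₁V₁) = -0.7652.
Path (b) isothermal: W = P₁V₁ ln(V₂/V₁) → W_b/(P₁V₁) = -1.449.
W_a / W_b = -0.7652 / -1.449 = 0.528.

W_a / W_b ≈ 0.528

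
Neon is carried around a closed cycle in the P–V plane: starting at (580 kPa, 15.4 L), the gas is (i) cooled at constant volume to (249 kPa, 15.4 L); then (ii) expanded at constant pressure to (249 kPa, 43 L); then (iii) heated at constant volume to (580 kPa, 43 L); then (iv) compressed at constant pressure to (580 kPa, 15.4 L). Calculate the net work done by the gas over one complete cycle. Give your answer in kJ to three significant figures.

Constant-volume legs do no work.
W(ii) = (249)(43 − 15.4) = 6872 J; W(iv) = (580)(15.4 − 43) = -16008 J.
W_net = 6872 − 16008 = -9136 J (the counter-clockwise enclosed area).

W_net ≈ -9.14 kJ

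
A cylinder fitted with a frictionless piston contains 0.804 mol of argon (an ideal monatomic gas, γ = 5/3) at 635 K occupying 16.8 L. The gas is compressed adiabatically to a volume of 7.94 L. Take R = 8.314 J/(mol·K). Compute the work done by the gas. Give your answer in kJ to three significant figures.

Adiabatic: TV^(γ−1) = const with γ = 5/3.
T₂ = T₁ (V₁/V₂)^(γ−1) = 635 × (16.8/7.94)^0.667 = 635 × 1.648 = 1047 K.
W_by = nCᵥ(T₁ − T₂) = (0.804)(12.47)(635 − 1047) = -4127 J.

W ≈ -4.13 kJ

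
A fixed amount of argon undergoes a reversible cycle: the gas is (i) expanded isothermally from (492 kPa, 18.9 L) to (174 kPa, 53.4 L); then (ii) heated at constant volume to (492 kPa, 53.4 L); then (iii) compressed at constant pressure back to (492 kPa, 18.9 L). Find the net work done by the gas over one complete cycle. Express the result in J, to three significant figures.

Leg (i): W = PᵢVᵢ ln(V_f/Vᵢ) = (9299) ln(53.4/18.9) = 9658 J.
Leg (ii): W = 0.
Leg (iii): W = PΔV = (492)(18.9 − 53.4) = -16974 J.
W_net = 9658 − 16974 = -7316 J.

W_net ≈ -7320 J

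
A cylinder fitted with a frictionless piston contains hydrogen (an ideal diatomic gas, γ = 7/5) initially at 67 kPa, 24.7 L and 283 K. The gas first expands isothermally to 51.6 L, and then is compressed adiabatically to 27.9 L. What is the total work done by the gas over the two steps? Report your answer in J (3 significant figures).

Step 1 (isothermal): W = P₁V₁ ln(V₂/V₁) = (1655) ln(51.6/24.7) = 1219 J.
After step 1: P = 32.07 kPa, V = 51.6 L, T = 283 K.
Step 2 (adiabatic): W = (P₁V₁ − P₂V₂)/(γ−1) = (1655 − 2116)/0.4 = -1154 J.
W_total = 1219 − 1154 = 65.54 J.

W_total ≈ 65.5 J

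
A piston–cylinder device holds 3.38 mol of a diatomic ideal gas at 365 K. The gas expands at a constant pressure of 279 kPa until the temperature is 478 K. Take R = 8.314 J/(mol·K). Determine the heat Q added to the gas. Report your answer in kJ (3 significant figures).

Q ≈ 11.1 kJ

Isobaric: W = nRΔT = (3.38)(8.314)(113) = 3175 J.
ΔU = nCᵥΔT with Cᵥ = 5R/2: ΔU = (3.38)(20.79)(113) = 7939 J.
Q = ΔU + W = 7939 + 3175 = 11114 J.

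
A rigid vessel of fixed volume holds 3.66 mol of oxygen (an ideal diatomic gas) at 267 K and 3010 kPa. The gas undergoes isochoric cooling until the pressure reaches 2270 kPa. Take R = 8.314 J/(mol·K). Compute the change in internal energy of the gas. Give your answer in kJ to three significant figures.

ΔU ≈ -4.99 kJ

Constant volume ⇒ W = 0, so Q = ΔU = nCᵥΔT with Cᵥ = 5R/2 = 20.79 J/(mol·K).
At constant V, T₂/T₁ = P₂/P₁ ⇒ ΔT = T₁(P₂/P₁ − 1) = 267·(2270/3010 − 1) = -65.64 K.
ΔU = (3.66)(20.79)(-65.64) = -4994 J.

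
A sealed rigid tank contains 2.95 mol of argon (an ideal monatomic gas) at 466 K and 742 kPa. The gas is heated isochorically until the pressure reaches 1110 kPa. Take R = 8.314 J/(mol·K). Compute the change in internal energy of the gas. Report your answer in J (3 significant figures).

ΔU ≈ 8500 J

Constant volume ⇒ W = 0, so Q = ΔU = nCᵥΔT with Cᵥ = 3R/2 = 12.47 J/(mol·K).
At constant V, T₂/T₁ = P₂/P₁ ⇒ ΔT = T₁(P₂/P₁ − 1) = 466·(1110/742 − 1) = 231.1 K.
ΔU = (2.95)(12.47)(231.1) = 8503 J.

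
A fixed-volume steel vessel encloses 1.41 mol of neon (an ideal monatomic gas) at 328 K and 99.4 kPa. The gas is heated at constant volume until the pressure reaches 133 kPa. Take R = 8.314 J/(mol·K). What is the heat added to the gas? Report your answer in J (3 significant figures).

Constant volume ⇒ W = 0, so Q = ΔU = nCᵥΔT with Cᵥ = 3R/2 = 12.47 J/(mol·K).
At constant V, T₂/T₁ = P₂/P₁ ⇒ ΔT = T₁(P₂/P₁ − 1) = 328·(133/99.4 − 1) = 110.9 K.
ΔU = (1.41)(12.47)(110.9) = 1950 J.

Q ≈ 1950 J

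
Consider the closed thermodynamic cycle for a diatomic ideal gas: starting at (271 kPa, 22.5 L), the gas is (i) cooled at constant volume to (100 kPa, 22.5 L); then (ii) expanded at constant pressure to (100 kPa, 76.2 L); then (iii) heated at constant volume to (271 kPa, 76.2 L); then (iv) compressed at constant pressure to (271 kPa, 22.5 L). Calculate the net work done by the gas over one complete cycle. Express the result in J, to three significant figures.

W_net ≈ -9180 J

Constant-volume legs do no work.
W(ii) = (100)(76.2 − 22.5) = 5370 J; W(iv) = (271)(22.5 − 76.2) = -14553 J.
W_net = 5370 − 14553 = -9183 J (the counter-clockwise enclosed area).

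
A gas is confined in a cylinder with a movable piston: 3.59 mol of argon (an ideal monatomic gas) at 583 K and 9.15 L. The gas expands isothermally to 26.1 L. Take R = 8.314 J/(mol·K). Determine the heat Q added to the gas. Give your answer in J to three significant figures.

Q ≈ 18200 J

Isothermal ⇒ ΔU = 0, so Q = W = nRT ln(V₂/V₁).
Q = (3.59)(8.314)(583) ln(26.1/9.15) = 17401 × 1.048 = 18239 J.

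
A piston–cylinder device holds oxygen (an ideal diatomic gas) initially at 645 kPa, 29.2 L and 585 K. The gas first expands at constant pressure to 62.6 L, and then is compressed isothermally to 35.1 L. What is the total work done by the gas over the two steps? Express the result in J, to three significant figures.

W_total ≈ -1820 J

Step 1 (isobaric): W = PΔV = (645 kPa)(62.6 − 29.2 L) = 21543 J.
After step 1: P = 645 kPa, V = 62.6 L, T = 1254 K.
Step 2 (isothermal): W = P₁V₁ ln(V₂/V₁) = (40377) ln(35.1/62.6) = -23361 J.
W_total = 21543 − 23361 = -1818 J.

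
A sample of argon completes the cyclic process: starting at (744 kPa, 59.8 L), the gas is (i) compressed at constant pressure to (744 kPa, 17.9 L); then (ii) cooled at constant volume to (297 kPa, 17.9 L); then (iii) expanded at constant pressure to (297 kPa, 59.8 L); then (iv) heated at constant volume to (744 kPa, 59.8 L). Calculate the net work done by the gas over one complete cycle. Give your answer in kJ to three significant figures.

Constant-volume legs do no work.
W(i) = (744)(17.9 − 59.8) = -31174 J; W(iii) = (297)(59.8 − 17.9) = 12444 J.
W_net = -31174 + 12444 = -18729 J (the counter-clockwise enclosed area).

W_net ≈ -18.7 kJ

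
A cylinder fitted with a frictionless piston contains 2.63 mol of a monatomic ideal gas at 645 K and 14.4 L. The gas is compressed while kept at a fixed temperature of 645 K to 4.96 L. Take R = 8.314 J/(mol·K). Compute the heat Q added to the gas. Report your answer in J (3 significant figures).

Isothermal ⇒ ΔU = 0, so Q = W = nRT ln(V₂/V₁).
Q = (2.63)(8.314)(645) ln(4.96/14.4) = 14103 × -1.066 = -15032 J.

Q ≈ -15000 J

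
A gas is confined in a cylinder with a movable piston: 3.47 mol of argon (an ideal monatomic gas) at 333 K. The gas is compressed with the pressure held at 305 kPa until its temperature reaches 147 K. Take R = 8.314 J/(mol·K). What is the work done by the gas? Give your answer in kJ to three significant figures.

Isobaric: W = P ΔV = nR ΔT.
W = (3.47)(8.314)(147 − 333) = -5366 J.

W ≈ -5.37 kJ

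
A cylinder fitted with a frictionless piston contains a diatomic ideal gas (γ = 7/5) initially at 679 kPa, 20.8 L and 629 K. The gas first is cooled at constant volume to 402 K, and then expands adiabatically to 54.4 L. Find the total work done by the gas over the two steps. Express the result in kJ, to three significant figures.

W_total ≈ 7.20 kJ

Step 1 (isochoric): W = 0 (constant volume).
After step 1: P = 434 kPa (V unchanged).
Step 2 (adiabatic): W = (P₁V₁ − P₂V₂)/(γ−1) = (9026 − 6145)/0.4 = 7204 J.
W_total = 0 + 7204 = 7204 J.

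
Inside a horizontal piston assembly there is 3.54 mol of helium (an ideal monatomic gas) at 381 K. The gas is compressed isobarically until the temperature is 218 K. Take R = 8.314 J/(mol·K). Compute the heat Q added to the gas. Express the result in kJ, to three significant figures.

Isobaric: W = nRΔT = (3.54)(8.314)(-163) = -4797 J.
ΔU = nCᵥΔT with Cᵥ = 3R/2: ΔU = (3.54)(12.47)(-163) = -7196 J.
Q = ΔU + W = -7196 − 4797 = -11993 J.

Q ≈ -12.0 kJ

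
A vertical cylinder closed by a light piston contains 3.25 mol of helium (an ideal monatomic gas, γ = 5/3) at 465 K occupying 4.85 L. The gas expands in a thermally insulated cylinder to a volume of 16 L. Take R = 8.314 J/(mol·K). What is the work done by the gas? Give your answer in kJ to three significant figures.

Adiabatic: TV^(γ−1) = const with γ = 5/3.
T₂ = T₁ (V₁/V₂)^(γ−1) = 465 × (4.85/16)^0.667 = 465 × 0.4512 = 209.8 K.
W_by = nCᵥ(T₁ − T₂) = (3.25)(12.47)(465 − 209.8) = 10342 J.

W ≈ 10.3 kJ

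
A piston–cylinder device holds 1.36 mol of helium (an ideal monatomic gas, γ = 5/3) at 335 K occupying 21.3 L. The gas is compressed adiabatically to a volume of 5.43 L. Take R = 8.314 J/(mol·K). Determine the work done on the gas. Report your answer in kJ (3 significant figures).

W ≈ 8.45 kJ

Adiabatic: TV^(γ−1) = const with γ = 5/3.
T₂ = T₁ (V₁/V₂)^(γ−1) = 335 × (21.3/5.43)^0.667 = 335 × 2.487 = 833.2 K.
W_by = nCᵥ(T₁ − T₂) = (1.36)(12.47)(335 − 833.2) = -8450 J.
Work on gas = −W_by = 8450 J.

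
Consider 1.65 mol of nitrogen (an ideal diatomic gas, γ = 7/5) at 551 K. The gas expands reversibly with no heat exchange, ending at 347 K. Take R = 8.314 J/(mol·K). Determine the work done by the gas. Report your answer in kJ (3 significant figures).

Adiabatic ⇒ Q = 0, so W_by = −ΔU = nCᵥ(T₁ − T₂).
Cᵥ = 5R/2 = 20.79 J/(mol·K).
W = (1.65)(20.79)(551 − 347) = 6996 J.

W ≈ 7.00 kJ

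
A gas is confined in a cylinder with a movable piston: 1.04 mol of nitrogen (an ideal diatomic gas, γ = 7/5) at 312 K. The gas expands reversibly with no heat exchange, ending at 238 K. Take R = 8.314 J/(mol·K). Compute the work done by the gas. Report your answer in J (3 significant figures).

W ≈ 1600 J

Adiabatic ⇒ Q = 0, so W_by = −ΔU = nCᵥ(T₁ − T₂).
Cᵥ = 5R/2 = 20.79 J/(mol·K).
W = (1.04)(20.79)(312 − 238) = 1600 J.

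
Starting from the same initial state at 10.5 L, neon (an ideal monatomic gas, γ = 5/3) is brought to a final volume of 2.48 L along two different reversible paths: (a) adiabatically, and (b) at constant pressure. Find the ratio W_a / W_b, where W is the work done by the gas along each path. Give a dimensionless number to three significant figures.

W_a / W_b ≈ 3.18

Path (a) adiabatic: W = P₁V₁(1 − (V₁/V₂)^(γ−1))/(γ−1) → W_a/(P₁V₁) = -2.426.
Path (b) isobaric: W = P₁(V₂ − V₁) → W_b/(P₁V₁) = -0.7638.
W_a / W_b = -2.426 / -0.7638 = 3.176.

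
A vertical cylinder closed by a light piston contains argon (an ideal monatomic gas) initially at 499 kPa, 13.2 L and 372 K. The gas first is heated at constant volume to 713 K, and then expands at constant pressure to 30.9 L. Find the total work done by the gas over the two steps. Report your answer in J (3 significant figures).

Step 1 (isochoric): W = 0 (constant volume).
After step 1: P = 956.4 kPa (V unchanged).
Step 2 (isobaric): W = PΔV = (956.4 kPa)(30.9 − 13.2 L) = 16929 J.
W_total = 0 + 16929 = 16929 J.

W_total ≈ 16900 J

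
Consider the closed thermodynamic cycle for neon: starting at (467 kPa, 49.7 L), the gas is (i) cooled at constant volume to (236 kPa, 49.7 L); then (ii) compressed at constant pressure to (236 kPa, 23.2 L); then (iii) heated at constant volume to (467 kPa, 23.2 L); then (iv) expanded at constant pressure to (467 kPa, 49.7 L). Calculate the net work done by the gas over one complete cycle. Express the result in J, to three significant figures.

Constant-volume legs do no work.
W(ii) = (236)(23.2 − 49.7) = -6254 J; W(iv) = (467)(49.7 − 23.2) = 12376 J.
W_net = -6254 + 12376 = 6122 J (the clockwise enclosed area).

W_net ≈ 6120 J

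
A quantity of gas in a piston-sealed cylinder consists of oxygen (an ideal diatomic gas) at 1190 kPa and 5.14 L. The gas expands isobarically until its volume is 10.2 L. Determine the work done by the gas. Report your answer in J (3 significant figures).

Isobaric: W = P ΔV.
W = (1190 kPa)(10.2 − 5.14 L) = (1190)(5.06) = 6021 J.

W ≈ 6020 J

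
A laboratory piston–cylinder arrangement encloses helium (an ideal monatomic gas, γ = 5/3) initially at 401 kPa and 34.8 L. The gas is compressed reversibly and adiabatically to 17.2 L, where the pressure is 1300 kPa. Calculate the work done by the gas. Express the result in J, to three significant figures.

W ≈ -12600 J

Adiabatic: W = (P₁V₁ − P₂V₂)/(γ − 1) with γ = 5/3.
P₁V₁ = 13955 J, P₂V₂ = 22360 J.
W = (13955 − 22360) / 0.6667 = -12608 J.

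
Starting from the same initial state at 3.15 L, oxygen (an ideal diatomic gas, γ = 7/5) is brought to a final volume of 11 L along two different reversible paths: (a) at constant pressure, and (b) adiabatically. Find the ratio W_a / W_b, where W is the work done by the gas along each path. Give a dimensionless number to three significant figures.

Path (a) isobaric: W = P₁(V₂ − V₁) → W_a/(P₁V₁) = 2.492.
Path (b) adiabatic: W = P₁V₁(1 − (V₁/V₂)^(γ−1))/(γ−1) → W_b/(P₁V₁) = 0.984.
W_a / W_b = 2.492 / 0.984 = 2.533.

W_a / W_b ≈ 2.53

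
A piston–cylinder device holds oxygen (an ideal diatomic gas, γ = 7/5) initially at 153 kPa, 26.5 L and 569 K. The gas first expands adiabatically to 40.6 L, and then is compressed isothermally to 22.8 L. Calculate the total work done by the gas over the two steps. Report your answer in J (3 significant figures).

Step 1 (adiabatic): W = (P₁V₁ − P₂V₂)/(γ−1) = (4054 − 3418)/0.4 = 1590 J.
After step 1: P = 84.2 kPa, V = 40.6 L, T = 479.7 K.
Step 2 (isothermal): W = P₁V₁ ln(V₂/V₁) = (3418) ln(22.8/40.6) = -1972 J.
W_total = 1590 − 1972 = -382.2 J.

W_total ≈ -382 J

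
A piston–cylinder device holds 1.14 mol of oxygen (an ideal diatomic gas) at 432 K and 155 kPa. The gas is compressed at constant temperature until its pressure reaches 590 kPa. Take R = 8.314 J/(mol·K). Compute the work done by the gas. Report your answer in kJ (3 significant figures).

W ≈ -5.47 kJ

Isothermal process: W = nRT ln(V₂/V₁) = nRT ln(P₁/P₂).
W = (1.14)(8.314)(432) × ln(155/590)
  = 4094 × ln(0.2627) = 4094 × -1.337
W_by_gas = -5473 J.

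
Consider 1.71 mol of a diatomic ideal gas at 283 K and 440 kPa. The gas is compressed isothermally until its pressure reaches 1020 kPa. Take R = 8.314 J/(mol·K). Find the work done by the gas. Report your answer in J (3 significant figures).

Isothermal process: W = nRT ln(V₂/V₁) = nRT ln(P₁/P₂).
W = (1.71)(8.314)(283) × ln(440/1020)
  = 4023 × ln(0.4314) = 4023 × -0.8408
W_by_gas = -3383 J.

W ≈ -3380 J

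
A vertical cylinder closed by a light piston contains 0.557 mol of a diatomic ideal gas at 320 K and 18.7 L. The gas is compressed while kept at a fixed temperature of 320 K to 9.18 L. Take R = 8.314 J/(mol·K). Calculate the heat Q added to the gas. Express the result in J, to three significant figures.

Q ≈ -1050 J

Isothermal ⇒ ΔU = 0, so Q = W = nRT ln(V₂/V₁).
Q = (0.557)(8.314)(320) ln(9.18/18.7) = 1482 × -0.7115 = -1054 J.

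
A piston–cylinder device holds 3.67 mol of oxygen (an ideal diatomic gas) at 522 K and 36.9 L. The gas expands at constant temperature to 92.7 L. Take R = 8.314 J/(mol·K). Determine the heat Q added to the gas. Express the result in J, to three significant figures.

Isothermal ⇒ ΔU = 0, so Q = W = nRT ln(V₂/V₁).
Q = (3.67)(8.314)(522) ln(92.7/36.9) = 15927 × 0.9212 = 14672 J.

Q ≈ 14700 J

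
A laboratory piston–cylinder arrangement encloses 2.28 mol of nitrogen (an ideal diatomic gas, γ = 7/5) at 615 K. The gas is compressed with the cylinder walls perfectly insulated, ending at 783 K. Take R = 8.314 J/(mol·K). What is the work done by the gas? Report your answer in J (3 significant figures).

Adiabatic ⇒ Q = 0, so W_by = −ΔU = nCᵥ(T₁ − T₂).
Cᵥ = 5R/2 = 20.79 J/(mol·K).
W = (2.28)(20.79)(615 − 783) = -7961 J.

W ≈ -7960 J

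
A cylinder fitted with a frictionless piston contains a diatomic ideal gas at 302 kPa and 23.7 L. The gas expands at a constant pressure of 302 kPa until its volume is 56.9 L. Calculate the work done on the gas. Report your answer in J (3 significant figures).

Isobaric: W = P ΔV.
W = (302 kPa)(56.9 − 23.7 L) = (302)(33.2) = 10026 J.
Work on gas = −W_by = -10026 J.

W ≈ -10000 J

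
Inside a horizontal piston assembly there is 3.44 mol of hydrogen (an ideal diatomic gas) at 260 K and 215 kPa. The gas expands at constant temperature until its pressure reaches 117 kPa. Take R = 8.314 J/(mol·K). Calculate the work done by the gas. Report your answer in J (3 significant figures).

Isothermal process: W = nRT ln(V₂/V₁) = nRT ln(P₁/P₂).
W = (3.44)(8.314)(260) × ln(215/117)
  = 7436 × ln(1.838) = 7436 × 0.6085
W_by_gas = 4525 J.

W ≈ 4520 J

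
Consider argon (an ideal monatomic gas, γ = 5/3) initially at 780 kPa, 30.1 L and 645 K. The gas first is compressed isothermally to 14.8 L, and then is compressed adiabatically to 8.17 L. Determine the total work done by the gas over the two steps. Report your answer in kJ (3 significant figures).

Step 1 (isothermal): W = P₁V₁ ln(V₂/V₁) = (23478) ln(14.8/30.1) = -16667 J.
After step 1: P = 1586 kPa, V = 14.8 L, T = 645 K.
Step 2 (adiabatic): W = (P₁V₁ − P₂V₂)/(γ−1) = (23478 − 34889)/0.667 = -17116 J.
W_total = -16667 − 17116 = -33783 J.

W_total ≈ -33.8 kJ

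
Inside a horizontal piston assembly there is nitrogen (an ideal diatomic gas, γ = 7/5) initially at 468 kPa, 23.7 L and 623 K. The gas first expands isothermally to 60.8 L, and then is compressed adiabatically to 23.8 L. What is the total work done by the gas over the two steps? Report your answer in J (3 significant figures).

Step 1 (isothermal): W = P₁V₁ ln(V₂/V₁) = (11092) ln(60.8/23.7) = 10450 J.
After step 1: P = 182.4 kPa, V = 60.8 L, T = 623 K.
Step 2 (adiabatic): W = (P₁V₁ − P₂V₂)/(γ−1) = (11092 − 16141)/0.4 = -12623 J.
W_total = 10450 − 12623 = -2173 J.

W_total ≈ -2170 J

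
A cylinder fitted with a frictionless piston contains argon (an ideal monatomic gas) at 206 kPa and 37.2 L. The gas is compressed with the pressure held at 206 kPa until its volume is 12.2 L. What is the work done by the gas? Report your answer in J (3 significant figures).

W ≈ -5150 J

Isobaric: W = P ΔV.
W = (206 kPa)(12.2 − 37.2 L) = (206)(-25) = -5150 J.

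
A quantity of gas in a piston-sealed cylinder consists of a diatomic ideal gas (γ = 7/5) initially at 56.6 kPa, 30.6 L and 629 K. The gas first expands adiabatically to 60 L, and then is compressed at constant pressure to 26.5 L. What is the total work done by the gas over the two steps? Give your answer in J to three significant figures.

W_total ≈ 284 J

Step 1 (adiabatic): W = (P₁V₁ − P₂V₂)/(γ−1) = (1732 − 1323)/0.4 = 1022 J.
After step 1: P = 22.05 kPa, V = 60 L, T = 480.5 K.
Step 2 (isobaric): W = PΔV = (22.05 kPa)(26.5 − 60 L) = -738.7 J.
W_total = 1022 − 738.7 = 283.7 J.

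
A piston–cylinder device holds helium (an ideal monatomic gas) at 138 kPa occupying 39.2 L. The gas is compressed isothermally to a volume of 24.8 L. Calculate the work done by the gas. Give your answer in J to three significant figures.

W ≈ -2480 J

Isothermal: W = nRT ln(V₂/V₁) = P₁V₁ ln(V₂/V₁).
P₁V₁ = (138 kPa)(39.2 L) = 5410 J.
W = 5410 × ln(24.8/39.2) = 5410 × -0.4578
W_by_gas = -2477 J.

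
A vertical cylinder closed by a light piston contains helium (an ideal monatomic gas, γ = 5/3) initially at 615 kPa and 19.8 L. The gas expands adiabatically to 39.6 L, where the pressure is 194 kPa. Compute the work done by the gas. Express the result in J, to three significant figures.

Adiabatic: W = (P₁V₁ − P₂V₂)/(γ − 1) with γ = 5/3.
P₁V₁ = 12177 J, P₂V₂ = 7682 J.
W = (12177 − 7682) / 0.6667 = 6742 J.

W ≈ 6740 J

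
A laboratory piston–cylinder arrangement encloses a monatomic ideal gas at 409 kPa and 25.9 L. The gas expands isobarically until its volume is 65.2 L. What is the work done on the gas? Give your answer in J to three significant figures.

W ≈ -16100 J

Isobaric: W = P ΔV.
W = (409 kPa)(65.2 − 25.9 L) = (409)(39.3) = 16074 J.
Work on gas = −W_by = -16074 J.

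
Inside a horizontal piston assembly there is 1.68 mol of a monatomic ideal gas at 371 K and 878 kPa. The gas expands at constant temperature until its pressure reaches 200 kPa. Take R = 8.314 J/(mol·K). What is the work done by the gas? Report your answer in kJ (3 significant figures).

Isothermal process: W = nRT ln(V₂/V₁) = nRT ln(P₁/P₂).
W = (1.68)(8.314)(371) × ln(878/200)
  = 5182 × ln(4.39) = 5182 × 1.479
W_by_gas = 7666 J.

W ≈ 7.67 kJ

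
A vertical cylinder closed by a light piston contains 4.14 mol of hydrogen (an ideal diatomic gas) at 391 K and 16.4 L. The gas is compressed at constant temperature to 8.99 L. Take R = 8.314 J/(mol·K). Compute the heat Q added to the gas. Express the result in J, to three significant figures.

Q ≈ -8090 J

Isothermal ⇒ ΔU = 0, so Q = W = nRT ln(V₂/V₁).
Q = (4.14)(8.314)(391) ln(8.99/16.4) = 13458 × -0.6012 = -8091 J.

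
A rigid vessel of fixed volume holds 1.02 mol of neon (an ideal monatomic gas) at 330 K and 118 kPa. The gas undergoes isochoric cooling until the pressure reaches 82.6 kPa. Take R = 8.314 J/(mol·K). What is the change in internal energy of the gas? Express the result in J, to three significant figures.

ΔU ≈ -1260 J

Constant volume ⇒ W = 0, so Q = ΔU = nCᵥΔT with Cᵥ = 3R/2 = 12.47 J/(mol·K).
At constant V, T₂/T₁ = P₂/P₁ ⇒ ΔT = T₁(P₂/P₁ − 1) = 330·(82.6/118 − 1) = -99 K.
ΔU = (1.02)(12.47)(-99) = -1259 J.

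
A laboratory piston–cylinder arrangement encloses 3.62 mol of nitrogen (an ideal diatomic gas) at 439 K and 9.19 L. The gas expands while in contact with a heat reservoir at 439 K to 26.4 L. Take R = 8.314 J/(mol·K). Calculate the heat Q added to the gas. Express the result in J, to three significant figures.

Isothermal ⇒ ΔU = 0, so Q = W = nRT ln(V₂/V₁).
Q = (3.62)(8.314)(439) ln(26.4/9.19) = 13212 × 1.055 = 13942 J.

Q ≈ 13900 J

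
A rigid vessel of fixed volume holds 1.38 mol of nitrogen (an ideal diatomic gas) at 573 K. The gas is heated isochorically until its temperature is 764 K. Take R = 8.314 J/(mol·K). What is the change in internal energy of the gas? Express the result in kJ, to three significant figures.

ΔU ≈ 5.48 kJ

Constant volume ⇒ W = 0, so Q = ΔU = nCᵥΔT with Cᵥ = 5R/2 = 20.79 J/(mol·K).
ΔU = (1.38)(20.79)(764 − 573) = 5479 J.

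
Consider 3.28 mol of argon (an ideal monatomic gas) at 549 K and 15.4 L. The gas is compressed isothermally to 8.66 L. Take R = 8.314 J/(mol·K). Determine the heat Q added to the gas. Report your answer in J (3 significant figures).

Q ≈ -8620 J

Isothermal ⇒ ΔU = 0, so Q = W = nRT ln(V₂/V₁).
Q = (3.28)(8.314)(549) ln(8.66/15.4) = 14971 × -0.5757 = -8618 J.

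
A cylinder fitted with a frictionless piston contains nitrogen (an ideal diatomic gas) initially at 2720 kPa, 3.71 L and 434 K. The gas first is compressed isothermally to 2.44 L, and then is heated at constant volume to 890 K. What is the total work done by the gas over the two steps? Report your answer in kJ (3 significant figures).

W_total ≈ -4.23 kJ

Step 1 (isothermal): W = P₁V₁ ln(V₂/V₁) = (10091) ln(2.44/3.71) = -4229 J.
Step 2 (isochoric): W = 0 (constant volume).
W_total = -4229 + 0 = -4229 J.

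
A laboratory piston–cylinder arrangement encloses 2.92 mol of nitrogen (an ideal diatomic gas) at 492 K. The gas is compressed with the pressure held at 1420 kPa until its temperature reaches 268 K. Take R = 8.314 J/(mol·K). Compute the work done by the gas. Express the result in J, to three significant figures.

Isobaric: W = P ΔV = nR ΔT.
W = (2.92)(8.314)(268 − 492) = -5438 J.

W ≈ -5440 J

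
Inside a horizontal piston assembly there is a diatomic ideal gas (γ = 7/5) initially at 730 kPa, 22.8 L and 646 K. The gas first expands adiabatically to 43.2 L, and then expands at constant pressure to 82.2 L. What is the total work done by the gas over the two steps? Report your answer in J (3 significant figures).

Step 1 (adiabatic): W = (P₁V₁ − P₂V₂)/(γ−1) = (16644 − 12890)/0.4 = 9386 J.
After step 1: P = 298.4 kPa, V = 43.2 L, T = 500.3 K.
Step 2 (isobaric): W = PΔV = (298.4 kPa)(82.2 − 43.2 L) = 11636 J.
W_total = 9386 + 11636 = 21023 J.

W_total ≈ 21000 J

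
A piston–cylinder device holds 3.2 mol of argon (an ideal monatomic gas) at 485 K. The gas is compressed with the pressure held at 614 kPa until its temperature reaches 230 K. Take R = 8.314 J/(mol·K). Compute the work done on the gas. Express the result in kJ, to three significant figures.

Isobaric: W = P ΔV = nR ΔT.
W = (3.2)(8.314)(230 − 485) = -6784 J.
Work on gas = −W_by = 6784 J.

W ≈ 6.78 kJ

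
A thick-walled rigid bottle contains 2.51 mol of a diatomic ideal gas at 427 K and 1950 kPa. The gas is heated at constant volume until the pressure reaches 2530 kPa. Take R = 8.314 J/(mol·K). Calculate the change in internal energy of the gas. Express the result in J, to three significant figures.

Constant volume ⇒ W = 0, so Q = ΔU = nCᵥΔT with Cᵥ = 5R/2 = 20.79 J/(mol·K).
At constant V, T₂/T₁ = P₂/P₁ ⇒ ΔT = T₁(P₂/P₁ − 1) = 427·(2530/1950 − 1) = 127 K.
ΔU = (2.51)(20.79)(127) = 6626 J.

ΔU ≈ 6630 J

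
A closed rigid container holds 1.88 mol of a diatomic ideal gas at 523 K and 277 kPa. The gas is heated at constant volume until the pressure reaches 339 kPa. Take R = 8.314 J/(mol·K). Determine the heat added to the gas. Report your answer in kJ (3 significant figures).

Q ≈ 4.57 kJ

Constant volume ⇒ W = 0, so Q = ΔU = nCᵥΔT with Cᵥ = 5R/2 = 20.79 J/(mol·K).
At constant V, T₂/T₁ = P₂/P₁ ⇒ ΔT = T₁(P₂/P₁ − 1) = 523·(339/277 − 1) = 117.1 K.
ΔU = (1.88)(20.79)(117.1) = 4574 J.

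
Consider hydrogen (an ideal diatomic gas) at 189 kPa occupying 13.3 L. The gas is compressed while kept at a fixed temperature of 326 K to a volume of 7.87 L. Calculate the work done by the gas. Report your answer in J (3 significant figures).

Isothermal: W = nRT ln(V₂/V₁) = P₁V₁ ln(V₂/V₁).
P₁V₁ = (189 kPa)(13.3 L) = 2514 J.
W = 2514 × ln(7.87/13.3) = 2514 × -0.5247
W_by_gas = -1319 J.

W ≈ -1320 J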